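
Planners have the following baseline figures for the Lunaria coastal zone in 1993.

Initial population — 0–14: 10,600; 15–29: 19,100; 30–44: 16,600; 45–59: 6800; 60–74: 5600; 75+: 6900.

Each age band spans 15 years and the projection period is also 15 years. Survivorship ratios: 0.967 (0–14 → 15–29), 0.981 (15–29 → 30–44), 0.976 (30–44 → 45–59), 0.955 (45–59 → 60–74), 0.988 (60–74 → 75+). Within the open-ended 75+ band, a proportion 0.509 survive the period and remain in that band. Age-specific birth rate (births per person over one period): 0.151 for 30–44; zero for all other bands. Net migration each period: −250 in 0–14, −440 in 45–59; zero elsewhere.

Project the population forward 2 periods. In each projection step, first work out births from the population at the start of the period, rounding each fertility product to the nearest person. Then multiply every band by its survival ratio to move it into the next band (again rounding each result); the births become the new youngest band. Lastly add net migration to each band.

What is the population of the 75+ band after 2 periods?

11020

[period 1]
Births: 16600 * 0.151 = 2507
15–29: 10600 * 0.967 = 10250
30–44: 19100 * 0.981 = 18737
45–59: 16600 * 0.976 = 16202
60–74: 6800 * 0.955 = 6494
75+: 5600 * 0.988 + 6900 * 0.509 = 5533 + 3512 = 9045
Net migration: 0–14 − 250 → 2257; 45–59 − 440 → 15762
→ [2257, 10250, 18737, 15762, 6494, 9045]
[period 2]
Births: 18737 * 0.151 = 2829
15–29: 2257 * 0.967 = 2183
30–44: 10250 * 0.981 = 10055
45–59: 18737 * 0.976 = 18287
60–74: 15762 * 0.955 = 15053
75+: 6494 * 0.988 + 9045 * 0.509 = 6416 + 4604 = 11020
Net migration: 0–14 − 250 → 2579; 45–59 − 440 → 17847
→ [2579, 2183, 10055, 17847, 15053, 11020]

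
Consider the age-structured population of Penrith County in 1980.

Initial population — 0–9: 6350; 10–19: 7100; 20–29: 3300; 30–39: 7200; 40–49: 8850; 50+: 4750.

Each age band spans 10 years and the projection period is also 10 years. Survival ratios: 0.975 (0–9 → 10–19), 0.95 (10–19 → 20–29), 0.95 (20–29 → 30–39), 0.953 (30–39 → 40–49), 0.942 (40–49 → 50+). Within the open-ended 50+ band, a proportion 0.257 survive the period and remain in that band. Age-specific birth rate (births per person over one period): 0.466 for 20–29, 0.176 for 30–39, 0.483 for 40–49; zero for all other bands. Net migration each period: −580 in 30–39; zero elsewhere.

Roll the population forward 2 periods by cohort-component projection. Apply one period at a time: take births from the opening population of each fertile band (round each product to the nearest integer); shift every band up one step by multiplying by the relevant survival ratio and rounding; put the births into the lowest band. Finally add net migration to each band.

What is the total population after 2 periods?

36874

— Period 1 —
Births: 3300 × 0.466 = 1538  |  7200 × 0.176 = 1267  |  8850 × 0.483 = 4275 → 7080
10–19: 6350 × 0.975 = 6191
20–29: 7100 × 0.95 = 6745
30–39: 3300 × 0.95 = 3135
40–49: 7200 × 0.953 = 6862
50+: 8850 × 0.942 + 4750 × 0.257 = 8337 + 1221 = 9558
Net migration: 30–39 − 580 → 2555
End of period: [7080, 6191, 6745, 2555, 6862, 9558]
— Period 2 —
Births: 6745 × 0.466 = 3143  |  2555 × 0.176 = 450  |  6862 × 0.483 = 3314 → 6907
10–19: 7080 × 0.975 = 6903
20–29: 6191 × 0.95 = 5881
30–39: 6745 × 0.95 = 6408
40–49: 2555 × 0.953 = 2435
50+: 6862 × 0.942 + 9558 × 0.257 = 6464 + 2456 = 8920
Net migration: 30–39 − 580 → 5828
End of period: [6907, 6903, 5881, 5828, 2435, 8920]
Total after period 2: 6907 + 6903 + 5881 + 5828 + 2435 + 8920 = 36874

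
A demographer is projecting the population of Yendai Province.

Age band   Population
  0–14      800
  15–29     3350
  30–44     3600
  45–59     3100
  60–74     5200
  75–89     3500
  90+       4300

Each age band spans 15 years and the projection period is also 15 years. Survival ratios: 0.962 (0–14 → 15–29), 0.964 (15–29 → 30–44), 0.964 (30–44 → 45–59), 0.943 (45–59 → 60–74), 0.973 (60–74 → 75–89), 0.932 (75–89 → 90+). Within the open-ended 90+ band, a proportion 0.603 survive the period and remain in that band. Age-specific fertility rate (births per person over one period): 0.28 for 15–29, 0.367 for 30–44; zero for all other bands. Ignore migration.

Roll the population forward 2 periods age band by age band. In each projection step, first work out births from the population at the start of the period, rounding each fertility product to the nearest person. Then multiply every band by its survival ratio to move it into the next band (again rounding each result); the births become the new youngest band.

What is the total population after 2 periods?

21792

(Bands numbered youngest = 1 to oldest = 7.)
Period 1:
Births: 3350 × 0.28 = 938 ; 3600 × 0.367 = 1321 → 2259
Band 2: 800 × 0.962 = 770
Band 3: 3350 × 0.964 = 3229
Band 4: 3600 × 0.964 = 3470
Band 5: 3100 × 0.943 = 2923
Band 6: 5200 × 0.973 = 5060
Band 7: 3500 × 0.932 + 4300 × 0.603 = 3262 + 2593 = 5855
Giving 2259 / 770 / 3229 / 3470 / 2923 / 5060 / 5855.
Period 2:
Births: 770 × 0.28 = 216 ; 3229 × 0.367 = 1185 → 1401
Band 2: 2259 × 0.962 = 2173
Band 3: 770 × 0.964 = 742
Band 4: 3229 × 0.964 = 3113
Band 5: 3470 × 0.943 = 3272
Band 6: 2923 × 0.973 = 2844
Band 7: 5060 × 0.932 + 5855 × 0.603 = 4716 + 3531 = 8247
Giving 1401 / 2173 / 742 / 3113 / 3272 / 2844 / 8247.
Total after period 2: 1401 + 2173 + 742 + 3113 + 3272 + 2844 + 8247 = 21792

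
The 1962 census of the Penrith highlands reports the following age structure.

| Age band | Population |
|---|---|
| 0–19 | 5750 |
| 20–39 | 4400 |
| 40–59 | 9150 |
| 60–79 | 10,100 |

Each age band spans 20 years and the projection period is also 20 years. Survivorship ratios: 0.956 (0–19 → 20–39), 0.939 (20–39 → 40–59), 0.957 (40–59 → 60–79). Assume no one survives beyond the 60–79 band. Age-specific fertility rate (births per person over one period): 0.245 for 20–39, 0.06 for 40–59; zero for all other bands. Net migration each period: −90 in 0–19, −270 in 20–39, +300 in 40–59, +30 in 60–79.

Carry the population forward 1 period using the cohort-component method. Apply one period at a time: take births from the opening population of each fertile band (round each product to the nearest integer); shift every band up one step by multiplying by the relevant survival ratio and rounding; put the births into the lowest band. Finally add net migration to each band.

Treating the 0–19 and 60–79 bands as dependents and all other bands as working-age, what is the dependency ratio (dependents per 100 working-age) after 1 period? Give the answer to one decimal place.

106.9

Call the bands 1 to 4, youngest first.
[period 1]
Births: 4400 × 0.245 = 1078 ; 9150 × 0.06 = 549 — total 1627
Band 2: 5750 × 0.956 = 5497
Band 3: 4400 × 0.939 = 4132
Band 4: 9150 × 0.957 = 8757
Net migration: Band 1 − 90 → 1537; Band 2 − 270 → 5227; Band 3 + 300 → 4432; Band 4 + 30 → 8787
→ [1537, 5227, 4432, 8787]
Dependents (band 0–19 + band 60–79) = 1537 + 8787 = 10324; working-age = 9659; ratio = 10324/9659 × 100 = 106.9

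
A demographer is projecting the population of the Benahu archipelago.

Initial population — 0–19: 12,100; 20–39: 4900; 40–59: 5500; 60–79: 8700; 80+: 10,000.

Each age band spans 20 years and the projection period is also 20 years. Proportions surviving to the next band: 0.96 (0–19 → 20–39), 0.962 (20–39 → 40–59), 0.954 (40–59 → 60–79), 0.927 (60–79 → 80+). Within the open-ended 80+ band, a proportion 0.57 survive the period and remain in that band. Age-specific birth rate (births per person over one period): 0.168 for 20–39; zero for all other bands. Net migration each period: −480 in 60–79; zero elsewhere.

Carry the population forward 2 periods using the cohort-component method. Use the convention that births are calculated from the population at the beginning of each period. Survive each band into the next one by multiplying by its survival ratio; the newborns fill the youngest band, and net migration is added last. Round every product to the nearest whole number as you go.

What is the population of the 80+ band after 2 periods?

[period 1]
Births: 4900 * 0.168 = 823
20–39: 12100 * 0.96 = 11616
40–59: 4900 * 0.962 = 4714
60–79: 5500 * 0.954 = 5247
80+: 8700 * 0.927 + 10000 * 0.57 = 8065 + 5700 = 13765
Net migration: 60–79 − 480 → 4767
Giving 823 / 11616 / 4714 / 4767 / 13765.
[period 2]
Births: 11616 * 0.168 = 1951
20–39: 823 * 0.96 = 790
40–59: 11616 * 0.962 = 11175
60–79: 4714 * 0.954 = 4497
80+: 4767 * 0.927 + 13765 * 0.57 = 4419 + 7846 = 12265
Net migration: 60–79 − 480 → 4017
Giving 1951 / 790 / 11175 / 4017 / 12265.

12265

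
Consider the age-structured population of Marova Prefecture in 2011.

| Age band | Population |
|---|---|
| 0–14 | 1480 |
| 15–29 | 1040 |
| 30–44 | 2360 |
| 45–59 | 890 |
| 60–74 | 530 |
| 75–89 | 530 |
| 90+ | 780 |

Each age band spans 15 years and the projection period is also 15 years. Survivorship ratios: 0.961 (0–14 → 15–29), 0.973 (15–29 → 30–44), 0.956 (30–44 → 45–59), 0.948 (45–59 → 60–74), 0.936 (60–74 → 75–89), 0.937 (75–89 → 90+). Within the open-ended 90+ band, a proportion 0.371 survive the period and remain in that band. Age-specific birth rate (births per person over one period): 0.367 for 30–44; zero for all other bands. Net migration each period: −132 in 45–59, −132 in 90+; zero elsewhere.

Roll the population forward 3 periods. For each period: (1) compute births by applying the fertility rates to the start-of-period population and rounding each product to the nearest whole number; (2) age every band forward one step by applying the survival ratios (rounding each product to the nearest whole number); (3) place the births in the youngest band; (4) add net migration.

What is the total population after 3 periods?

— Period 1 —
Births: 2360 × 0.367 = 866
15–29: 1480 × 0.961 = 1422
30–44: 1040 × 0.973 = 1012
45–59: 2360 × 0.956 = 2256
60–74: 890 × 0.948 = 844
75–89: 530 × 0.936 = 496
90+: 530 × 0.937 + 780 × 0.371 = 497 + 289 = 786
Net migration: 45–59 − 132 → 2124; 90+ − 132 → 654
Population now: 0–14=866, 15–29=1422, 30–44=1012, 45–59=2124, 60–74=844, 75–89=496, 90+=654
— Period 2 —
Births: 1012 × 0.367 = 371
15–29: 866 × 0.961 = 832
30–44: 1422 × 0.973 = 1384
45–59: 1012 × 0.956 = 967
60–74: 2124 × 0.948 = 2014
75–89: 844 × 0.936 = 790
90+: 496 × 0.937 + 654 × 0.371 = 465 + 243 = 708
Net migration: 45–59 − 132 → 835; 90+ − 132 → 576
Population now: 0–14=371, 15–29=832, 30–44=1384, 45–59=835, 60–74=2014, 75–89=790, 90+=576
— Period 3 —
Births: 1384 × 0.367 = 508
15–29: 371 × 0.961 = 357
30–44: 832 × 0.973 = 810
45–59: 1384 × 0.956 = 1323
60–74: 835 × 0.948 = 792
75–89: 2014 × 0.936 = 1885
90+: 790 × 0.937 + 576 × 0.371 = 740 + 214 = 954
Net migration: 45–59 − 132 → 1191; 90+ − 132 → 822
Population now: 0–14=508, 15–29=357, 30–44=810, 45–59=1191, 60–74=792, 75–89=1885, 90+=822
Total after period 3: 508 + 357 + 810 + 1191 + 792 + 1885 + 822 = 6365

6365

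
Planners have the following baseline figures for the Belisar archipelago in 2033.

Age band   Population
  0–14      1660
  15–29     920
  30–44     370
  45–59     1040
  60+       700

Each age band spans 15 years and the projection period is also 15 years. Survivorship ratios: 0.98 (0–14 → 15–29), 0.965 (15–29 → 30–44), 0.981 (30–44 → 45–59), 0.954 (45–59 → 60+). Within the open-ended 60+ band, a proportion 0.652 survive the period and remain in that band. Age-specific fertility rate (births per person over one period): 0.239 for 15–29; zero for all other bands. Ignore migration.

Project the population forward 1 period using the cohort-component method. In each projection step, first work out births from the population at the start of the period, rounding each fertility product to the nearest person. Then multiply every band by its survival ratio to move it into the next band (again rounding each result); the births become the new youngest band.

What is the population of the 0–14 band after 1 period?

Numbering the bands 1..5 from youngest to oldest:
[period 1]
Births: 920 × 0.239 = 220
Band 2: 1660 × 0.98 = 1627
Band 3: 920 × 0.965 = 888
Band 4: 370 × 0.981 = 363
Band 5: 1040 × 0.954 + 700 × 0.652 = 992 + 456 = 1448
End of period: [220, 1627, 888, 363, 1448]

220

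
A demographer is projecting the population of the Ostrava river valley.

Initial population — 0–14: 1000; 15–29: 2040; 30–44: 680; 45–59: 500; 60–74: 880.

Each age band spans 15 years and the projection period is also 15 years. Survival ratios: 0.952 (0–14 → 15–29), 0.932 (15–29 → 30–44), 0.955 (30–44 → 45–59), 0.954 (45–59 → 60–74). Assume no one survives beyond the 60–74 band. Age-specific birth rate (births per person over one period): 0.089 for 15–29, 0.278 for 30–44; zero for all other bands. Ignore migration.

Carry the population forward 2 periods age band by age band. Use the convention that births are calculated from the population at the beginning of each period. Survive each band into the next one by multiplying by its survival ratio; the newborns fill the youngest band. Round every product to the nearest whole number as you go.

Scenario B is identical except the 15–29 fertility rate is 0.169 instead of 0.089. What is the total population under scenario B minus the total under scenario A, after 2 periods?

231

Let group 1 be 0–14 through group 5 = 60–74.
Period 1:
Births: 2040 * 0.089 = 182, 680 * 0.278 = 189 → total 371
Group 2: 1000 * 0.952 = 952
Group 3: 2040 * 0.932 = 1901
Group 4: 680 * 0.955 = 649
Group 5: 500 * 0.954 = 477
Giving 371 / 952 / 1901 / 649 / 477.
Period 2:
Births: 952 * 0.089 = 85, 1901 * 0.278 = 528 → total 613
Group 2: 371 * 0.952 = 353
Group 3: 952 * 0.932 = 887
Group 4: 1901 * 0.955 = 1815
Group 5: 649 * 0.954 = 619
Giving 613 / 353 / 887 / 1815 / 619.
Scenario A total after 2 periods: 4287
Scenario B projection —
Period 1:
Births: 2040 * 0.169 = 345, 680 * 0.278 = 189 → total 534
Group 2: 1000 * 0.952 = 952
Group 3: 2040 * 0.932 = 1901
Group 4: 680 * 0.955 = 649
Group 5: 500 * 0.954 = 477
Giving 534 / 952 / 1901 / 649 / 477.
Period 2:
Births: 952 * 0.169 = 161, 1901 * 0.278 = 528 → total 689
Group 2: 534 * 0.952 = 508
Group 3: 952 * 0.932 = 887
Group 4: 1901 * 0.955 = 1815
Group 5: 649 * 0.954 = 619
Giving 689 / 508 / 887 / 1815 / 619.
Scenario B total after 2 periods: 4518
Difference B − A = 4518 − 4287 = 231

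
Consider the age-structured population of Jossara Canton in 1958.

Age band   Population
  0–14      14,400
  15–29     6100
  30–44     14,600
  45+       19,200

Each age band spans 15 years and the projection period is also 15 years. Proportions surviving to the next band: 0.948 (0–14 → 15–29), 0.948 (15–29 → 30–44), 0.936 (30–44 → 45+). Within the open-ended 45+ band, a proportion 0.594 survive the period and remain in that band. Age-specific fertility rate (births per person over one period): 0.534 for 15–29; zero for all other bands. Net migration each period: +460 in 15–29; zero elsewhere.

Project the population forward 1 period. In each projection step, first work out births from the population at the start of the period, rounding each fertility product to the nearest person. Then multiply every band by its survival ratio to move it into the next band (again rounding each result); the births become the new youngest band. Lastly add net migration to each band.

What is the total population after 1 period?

48222

— Period 1 —
Births: 6100 × 0.534 = 3257
15–29: 14400 × 0.948 = 13651
30–44: 6100 × 0.948 = 5783
45+: 14600 × 0.936 + 19200 × 0.594 = 13666 + 11405 = 25071
Net migration: 15–29 + 460 → 14111
End of period: [3257, 14111, 5783, 25071]
Total after period 1: 3257 + 14111 + 5783 + 25071 = 48222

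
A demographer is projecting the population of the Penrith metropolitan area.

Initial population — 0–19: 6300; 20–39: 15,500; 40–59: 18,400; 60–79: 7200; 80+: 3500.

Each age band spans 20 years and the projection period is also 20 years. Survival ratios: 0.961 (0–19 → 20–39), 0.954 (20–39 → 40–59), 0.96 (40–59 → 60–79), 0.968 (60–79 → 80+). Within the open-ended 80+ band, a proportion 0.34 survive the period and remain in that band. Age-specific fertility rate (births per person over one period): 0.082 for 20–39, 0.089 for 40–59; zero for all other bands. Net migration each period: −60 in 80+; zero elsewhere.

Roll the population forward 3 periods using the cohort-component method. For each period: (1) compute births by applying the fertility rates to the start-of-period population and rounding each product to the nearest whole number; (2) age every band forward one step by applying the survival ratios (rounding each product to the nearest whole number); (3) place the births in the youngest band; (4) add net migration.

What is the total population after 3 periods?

Period 1.
Births: 15500 * 0.082 = 1271 ; 18400 * 0.089 = 1638 → 2909
20–39: 6300 * 0.961 = 6054
40–59: 15500 * 0.954 = 14787
60–79: 18400 * 0.96 = 17664
80+: 7200 * 0.968 + 3500 * 0.34 = 6970 + 1190 = 8160
Net migration: 80+ − 60 → 8100
Population now: 0–19=2909, 20–39=6054, 40–59=14787, 60–79=17664, 80+=8100
Period 2.
Births: 6054 * 0.082 = 496 ; 14787 * 0.089 = 1316 → 1812
20–39: 2909 * 0.961 = 2796
40–59: 6054 * 0.954 = 5776
60–79: 14787 * 0.96 = 14196
80+: 17664 * 0.968 + 8100 * 0.34 = 17099 + 2754 = 19853
Net migration: 80+ − 60 → 19793
Population now: 0–19=1812, 20–39=2796, 40–59=5776, 60–79=14196, 80+=19793
Period 3.
Births: 2796 * 0.082 = 229 ; 5776 * 0.089 = 514 → 743
20–39: 1812 * 0.961 = 1741
40–59: 2796 * 0.954 = 2667
60–79: 5776 * 0.96 = 5545
80+: 14196 * 0.968 + 19793 * 0.34 = 13742 + 6730 = 20472
Net migration: 80+ − 60 → 20412
Population now: 0–19=743, 20–39=1741, 40–59=2667, 60–79=5545, 80+=20412
Total after period 3: 743 + 1741 + 2667 + 5545 + 20412 = 31108

31108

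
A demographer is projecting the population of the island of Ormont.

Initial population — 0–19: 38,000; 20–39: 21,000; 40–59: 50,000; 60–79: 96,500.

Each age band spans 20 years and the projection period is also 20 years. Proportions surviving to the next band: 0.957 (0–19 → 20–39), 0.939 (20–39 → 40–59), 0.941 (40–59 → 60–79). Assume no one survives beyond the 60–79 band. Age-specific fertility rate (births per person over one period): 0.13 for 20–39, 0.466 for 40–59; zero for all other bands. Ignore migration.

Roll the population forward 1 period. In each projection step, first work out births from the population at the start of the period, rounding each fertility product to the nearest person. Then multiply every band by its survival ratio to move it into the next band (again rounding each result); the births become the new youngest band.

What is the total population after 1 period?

129165

Let band 1 be 0–19 through band 4 = 60–79.
[period 1]
Births: 21000 × 0.13 = 2730 ; 50000 × 0.466 = 23300 ⇒ total 26030
Band 2: 38000 × 0.957 = 36366
Band 3: 21000 × 0.939 = 19719
Band 4: 50000 × 0.941 = 47050
Giving 26030 / 36366 / 19719 / 47050.
Total after period 1: 26030 + 36366 + 19719 + 47050 = 129165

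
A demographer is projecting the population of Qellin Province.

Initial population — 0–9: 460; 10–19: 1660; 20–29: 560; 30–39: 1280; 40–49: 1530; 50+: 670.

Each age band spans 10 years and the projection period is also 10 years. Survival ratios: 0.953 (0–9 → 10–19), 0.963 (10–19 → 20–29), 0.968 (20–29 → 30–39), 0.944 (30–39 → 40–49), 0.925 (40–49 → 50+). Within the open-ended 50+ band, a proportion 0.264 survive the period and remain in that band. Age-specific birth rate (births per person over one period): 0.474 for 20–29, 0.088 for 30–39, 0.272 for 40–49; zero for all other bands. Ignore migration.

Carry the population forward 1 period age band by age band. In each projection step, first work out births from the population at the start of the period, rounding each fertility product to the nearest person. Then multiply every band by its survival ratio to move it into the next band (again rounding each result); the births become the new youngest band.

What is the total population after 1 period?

Let band 1 be 0–9 through band 6 = 50+.
Period 1:
Births: 560 * 0.474 = 265  |  1280 * 0.088 = 113  |  1530 * 0.272 = 416 ⇒ total 794
Band 2: 460 * 0.953 = 438
Band 3: 1660 * 0.963 = 1599
Band 4: 560 * 0.968 = 542
Band 5: 1280 * 0.944 = 1208
Band 6: 1530 * 0.925 + 670 * 0.264 = 1415 + 177 = 1592
→ [794, 438, 1599, 542, 1208, 1592]
Total after period 1: 794 + 438 + 1599 + 542 + 1208 + 1592 = 6173

6173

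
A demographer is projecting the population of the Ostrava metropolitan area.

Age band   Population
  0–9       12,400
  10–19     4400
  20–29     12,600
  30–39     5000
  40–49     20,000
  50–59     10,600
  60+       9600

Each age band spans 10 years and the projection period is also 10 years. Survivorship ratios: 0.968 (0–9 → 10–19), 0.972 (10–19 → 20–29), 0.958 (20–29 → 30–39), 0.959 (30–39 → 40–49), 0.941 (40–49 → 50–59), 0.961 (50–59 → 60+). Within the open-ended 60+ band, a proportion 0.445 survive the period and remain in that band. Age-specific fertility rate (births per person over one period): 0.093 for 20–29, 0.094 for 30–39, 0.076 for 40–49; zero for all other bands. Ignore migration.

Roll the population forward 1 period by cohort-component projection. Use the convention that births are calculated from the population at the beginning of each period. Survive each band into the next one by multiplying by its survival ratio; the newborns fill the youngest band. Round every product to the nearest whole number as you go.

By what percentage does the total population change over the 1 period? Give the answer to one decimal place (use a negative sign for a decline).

-6.7

Call the groups 1 to 7, youngest first.
[period 1]
Births: 12600 × 0.093 = 1172  |  5000 × 0.094 = 470  |  20000 × 0.076 = 1520 — total 3162
Group 2: 12400 × 0.968 = 12003
Group 3: 4400 × 0.972 = 4277
Group 4: 12600 × 0.958 = 12071
Group 5: 5000 × 0.959 = 4795
Group 6: 20000 × 0.941 = 18820
Group 7: 10600 × 0.961 + 9600 × 0.445 = 10187 + 4272 = 14459
→ [3162, 12003, 4277, 12071, 4795, 18820, 14459]
Total: 74600 → 69587; change = -5013; percentage change = -6.7%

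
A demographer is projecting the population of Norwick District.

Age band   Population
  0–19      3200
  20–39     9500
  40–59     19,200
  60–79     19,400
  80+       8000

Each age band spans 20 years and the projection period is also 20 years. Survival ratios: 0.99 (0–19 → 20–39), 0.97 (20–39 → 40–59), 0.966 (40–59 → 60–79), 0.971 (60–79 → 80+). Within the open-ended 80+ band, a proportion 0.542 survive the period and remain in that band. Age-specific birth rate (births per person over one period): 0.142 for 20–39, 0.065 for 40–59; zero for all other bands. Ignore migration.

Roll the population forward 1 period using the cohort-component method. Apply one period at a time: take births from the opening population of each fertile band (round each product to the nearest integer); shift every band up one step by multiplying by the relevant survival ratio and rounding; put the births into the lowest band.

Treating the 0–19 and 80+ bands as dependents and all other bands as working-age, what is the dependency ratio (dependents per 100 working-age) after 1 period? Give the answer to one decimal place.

Call the bands 1 to 5, youngest first.
— Period 1 —
Births: 9500 × 0.142 = 1349  |  19200 × 0.065 = 1248 → total 2597
Band 2: 3200 × 0.99 = 3168
Band 3: 9500 × 0.97 = 9215
Band 4: 19200 × 0.966 = 18547
Band 5: 19400 × 0.971 + 8000 × 0.542 = 18837 + 4336 = 23173
End of period: [2597, 3168, 9215, 18547, 23173]
Dependents (band 0–19 + band 80+) = 2597 + 23173 = 25770; working-age = 30930; ratio = 25770/30930 × 100 = 83.3

83.3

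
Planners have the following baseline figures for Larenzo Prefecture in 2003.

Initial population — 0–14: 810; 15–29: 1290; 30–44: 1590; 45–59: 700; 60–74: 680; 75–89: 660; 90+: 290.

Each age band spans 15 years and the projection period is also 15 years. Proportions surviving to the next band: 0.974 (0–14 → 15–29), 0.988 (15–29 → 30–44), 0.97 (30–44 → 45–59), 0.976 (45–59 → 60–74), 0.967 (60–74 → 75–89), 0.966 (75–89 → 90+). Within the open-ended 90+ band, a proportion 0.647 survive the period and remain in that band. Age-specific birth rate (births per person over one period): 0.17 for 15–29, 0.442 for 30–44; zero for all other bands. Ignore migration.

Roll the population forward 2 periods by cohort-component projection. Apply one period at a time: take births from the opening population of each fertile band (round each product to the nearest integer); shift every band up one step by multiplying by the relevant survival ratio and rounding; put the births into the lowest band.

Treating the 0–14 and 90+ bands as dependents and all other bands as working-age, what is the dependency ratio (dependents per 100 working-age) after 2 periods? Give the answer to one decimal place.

[period 1]
Births: 1290 × 0.17 = 219  |  1590 × 0.442 = 703 ⇒ total 922
15–29: 810 × 0.974 = 789
30–44: 1290 × 0.988 = 1275
45–59: 1590 × 0.97 = 1542
60–74: 700 × 0.976 = 683
75–89: 680 × 0.967 = 658
90+: 660 × 0.966 + 290 × 0.647 = 638 + 188 = 826
Population now: 0–14=922, 15–29=789, 30–44=1275, 45–59=1542, 60–74=683, 75–89=658, 90+=826
[period 2]
Births: 789 × 0.17 = 134  |  1275 × 0.442 = 564 ⇒ total 698
15–29: 922 × 0.974 = 898
30–44: 789 × 0.988 = 780
45–59: 1275 × 0.97 = 1237
60–74: 1542 × 0.976 = 1505
75–89: 683 × 0.967 = 660
90+: 658 × 0.966 + 826 × 0.647 = 636 + 534 = 1170
Population now: 0–14=698, 15–29=898, 30–44=780, 45–59=1237, 60–74=1505, 75–89=660, 90+=1170
Dependents (band 0–14 + band 90+) = 698 + 1170 = 1868; working-age = 5080; ratio = 1868/5080 × 100 = 36.8

36.8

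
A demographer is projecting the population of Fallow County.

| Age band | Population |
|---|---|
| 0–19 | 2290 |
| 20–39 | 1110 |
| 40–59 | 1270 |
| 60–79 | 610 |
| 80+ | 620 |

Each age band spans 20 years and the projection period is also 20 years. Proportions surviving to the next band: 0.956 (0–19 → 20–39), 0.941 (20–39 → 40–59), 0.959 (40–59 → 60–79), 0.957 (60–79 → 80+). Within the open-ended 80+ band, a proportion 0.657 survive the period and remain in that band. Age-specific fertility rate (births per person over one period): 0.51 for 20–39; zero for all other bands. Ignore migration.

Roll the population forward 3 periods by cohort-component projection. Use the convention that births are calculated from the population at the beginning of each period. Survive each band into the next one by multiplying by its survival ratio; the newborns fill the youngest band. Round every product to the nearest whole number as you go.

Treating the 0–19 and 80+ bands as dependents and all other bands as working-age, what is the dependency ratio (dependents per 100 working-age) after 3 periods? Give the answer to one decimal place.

68.4

Let group 1 be 0–19 through group 5 = 80+.
After projecting period 1:
Births: 1110 * 0.51 = 566
Group 2: 2290 * 0.956 = 2189
Group 3: 1110 * 0.941 = 1045
Group 4: 1270 * 0.959 = 1218
Group 5: 610 * 0.957 + 620 * 0.657 = 584 + 407 = 991
Population now: 0–19=566, 20–39=2189, 40–59=1045, 60–79=1218, 80+=991
After projecting period 2:
Births: 2189 * 0.51 = 1116
Group 2: 566 * 0.956 = 541
Group 3: 2189 * 0.941 = 2060
Group 4: 1045 * 0.959 = 1002
Group 5: 1218 * 0.957 + 991 * 0.657 = 1166 + 651 = 1817
Population now: 0–19=1116, 20–39=541, 40–59=2060, 60–79=1002, 80+=1817
After projecting period 3:
Births: 541 * 0.51 = 276
Group 2: 1116 * 0.956 = 1067
Group 3: 541 * 0.941 = 509
Group 4: 2060 * 0.959 = 1976
Group 5: 1002 * 0.957 + 1817 * 0.657 = 959 + 1194 = 2153
Population now: 0–19=276, 20–39=1067, 40–59=509, 60–79=1976, 80+=2153
Dependents (band 0–19 + band 80+) = 276 + 2153 = 2429; working-age = 3552; ratio = 2429/3552 × 100 = 68.4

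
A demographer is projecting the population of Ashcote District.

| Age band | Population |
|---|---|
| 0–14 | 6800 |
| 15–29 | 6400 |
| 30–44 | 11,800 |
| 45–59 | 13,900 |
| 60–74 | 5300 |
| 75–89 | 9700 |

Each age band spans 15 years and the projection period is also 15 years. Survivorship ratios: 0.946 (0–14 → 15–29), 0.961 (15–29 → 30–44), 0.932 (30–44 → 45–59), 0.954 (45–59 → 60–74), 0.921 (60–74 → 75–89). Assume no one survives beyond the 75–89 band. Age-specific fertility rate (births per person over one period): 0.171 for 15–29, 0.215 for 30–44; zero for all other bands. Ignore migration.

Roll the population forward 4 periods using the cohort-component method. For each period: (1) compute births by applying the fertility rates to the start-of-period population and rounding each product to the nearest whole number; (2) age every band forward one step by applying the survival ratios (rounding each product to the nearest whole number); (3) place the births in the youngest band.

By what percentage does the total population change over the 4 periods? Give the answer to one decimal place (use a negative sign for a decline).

-65.3

Period 1:
Births: 6400 × 0.171 = 1094, 11800 × 0.215 = 2537 → 3631
15–29: 6800 × 0.946 = 6433
30–44: 6400 × 0.961 = 6150
45–59: 11800 × 0.932 = 10998
60–74: 13900 × 0.954 = 13261
75–89: 5300 × 0.921 = 4881
End of period: [3631, 6433, 6150, 10998, 13261, 4881]
Period 2:
Births: 6433 × 0.171 = 1100, 6150 × 0.215 = 1322 → 2422
15–29: 3631 × 0.946 = 3435
30–44: 6433 × 0.961 = 6182
45–59: 6150 × 0.932 = 5732
60–74: 10998 × 0.954 = 10492
75–89: 13261 × 0.921 = 12213
End of period: [2422, 3435, 6182, 5732, 10492, 12213]
Period 3:
Births: 3435 × 0.171 = 587, 6182 × 0.215 = 1329 → 1916
15–29: 2422 × 0.946 = 2291
30–44: 3435 × 0.961 = 3301
45–59: 6182 × 0.932 = 5762
60–74: 5732 × 0.954 = 5468
75–89: 10492 × 0.921 = 9663
End of period: [1916, 2291, 3301, 5762, 5468, 9663]
Period 4:
Births: 2291 × 0.171 = 392, 3301 × 0.215 = 710 → 1102
15–29: 1916 × 0.946 = 1813
30–44: 2291 × 0.961 = 2202
45–59: 3301 × 0.932 = 3077
60–74: 5762 × 0.954 = 5497
75–89: 5468 × 0.921 = 5036
End of period: [1102, 1813, 2202, 3077, 5497, 5036]
Total: 53900 → 18727; change = -35173; percentage change = -65.3%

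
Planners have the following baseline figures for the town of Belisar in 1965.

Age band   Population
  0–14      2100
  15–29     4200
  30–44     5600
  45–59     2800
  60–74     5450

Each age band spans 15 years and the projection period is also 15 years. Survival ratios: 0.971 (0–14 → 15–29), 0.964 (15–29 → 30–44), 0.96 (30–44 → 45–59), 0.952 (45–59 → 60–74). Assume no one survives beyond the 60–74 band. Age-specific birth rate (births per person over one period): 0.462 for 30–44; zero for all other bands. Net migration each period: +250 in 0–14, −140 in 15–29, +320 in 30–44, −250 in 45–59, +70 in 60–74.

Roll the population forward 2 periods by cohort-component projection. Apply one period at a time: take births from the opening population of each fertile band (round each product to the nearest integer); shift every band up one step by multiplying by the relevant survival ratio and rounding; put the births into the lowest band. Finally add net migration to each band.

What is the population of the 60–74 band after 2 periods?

4950

Period 1:
Births: 5600 × 0.462 = 2587
15–29: 2100 × 0.971 = 2039
30–44: 4200 × 0.964 = 4049
45–59: 5600 × 0.96 = 5376
60–74: 2800 × 0.952 = 2666
Net migration: 0–14 + 250 → 2837; 15–29 − 140 → 1899; 30–44 + 320 → 4369; 45–59 − 250 → 5126; 60–74 + 70 → 2736
→ [2837, 1899, 4369, 5126, 2736]
Period 2:
Births: 4369 × 0.462 = 2018
15–29: 2837 × 0.971 = 2755
30–44: 1899 × 0.964 = 1831
45–59: 4369 × 0.96 = 4194
60–74: 5126 × 0.952 = 4880
Net migration: 0–14 + 250 → 2268; 15–29 − 140 → 2615; 30–44 + 320 → 2151; 45–59 − 250 → 3944; 60–74 + 70 → 4950
→ [2268, 2615, 2151, 3944, 4950]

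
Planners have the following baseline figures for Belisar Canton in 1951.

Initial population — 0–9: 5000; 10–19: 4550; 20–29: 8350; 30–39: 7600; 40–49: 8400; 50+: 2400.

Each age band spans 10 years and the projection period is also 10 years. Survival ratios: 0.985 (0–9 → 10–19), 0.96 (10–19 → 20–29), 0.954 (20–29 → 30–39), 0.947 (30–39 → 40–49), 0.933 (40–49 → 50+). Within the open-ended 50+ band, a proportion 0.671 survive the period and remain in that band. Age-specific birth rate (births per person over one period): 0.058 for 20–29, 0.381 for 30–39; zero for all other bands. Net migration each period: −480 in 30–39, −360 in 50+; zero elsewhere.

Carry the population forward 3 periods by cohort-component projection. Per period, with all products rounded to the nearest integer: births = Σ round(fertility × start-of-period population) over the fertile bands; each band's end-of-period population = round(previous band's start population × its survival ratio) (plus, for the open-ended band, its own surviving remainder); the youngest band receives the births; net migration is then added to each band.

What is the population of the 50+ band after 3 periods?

After projecting period 1:
Births: 8350 × 0.058 = 484, 7600 × 0.381 = 2896 — total 3380
10–19: 5000 × 0.985 = 4925
20–29: 4550 × 0.96 = 4368
30–39: 8350 × 0.954 = 7966
40–49: 7600 × 0.947 = 7197
50+: 8400 × 0.933 + 2400 × 0.671 = 7837 + 1610 = 9447
Net migration: 30–39 − 480 → 7486; 50+ − 360 → 9087
→ [3380, 4925, 4368, 7486, 7197, 9087]
After projecting period 2:
Births: 4368 × 0.058 = 253, 7486 × 0.381 = 2852 — total 3105
10–19: 3380 × 0.985 = 3329
20–29: 4925 × 0.96 = 4728
30–39: 4368 × 0.954 = 4167
40–49: 7486 × 0.947 = 7089
50+: 7197 × 0.933 + 9087 × 0.671 = 6715 + 6097 = 12812
Net migration: 30–39 − 480 → 3687; 50+ − 360 → 12452
→ [3105, 3329, 4728, 3687, 7089, 12452]
After projecting period 3:
Births: 4728 × 0.058 = 274, 3687 × 0.381 = 1405 — total 1679
10–19: 3105 × 0.985 = 3058
20–29: 3329 × 0.96 = 3196
30–39: 4728 × 0.954 = 4511
40–49: 3687 × 0.947 = 3492
50+: 7089 × 0.933 + 12452 × 0.671 = 6614 + 8355 = 14969
Net migration: 30–39 − 480 → 4031; 50+ − 360 → 14609
→ [1679, 3058, 3196, 4031, 3492, 14609]

14609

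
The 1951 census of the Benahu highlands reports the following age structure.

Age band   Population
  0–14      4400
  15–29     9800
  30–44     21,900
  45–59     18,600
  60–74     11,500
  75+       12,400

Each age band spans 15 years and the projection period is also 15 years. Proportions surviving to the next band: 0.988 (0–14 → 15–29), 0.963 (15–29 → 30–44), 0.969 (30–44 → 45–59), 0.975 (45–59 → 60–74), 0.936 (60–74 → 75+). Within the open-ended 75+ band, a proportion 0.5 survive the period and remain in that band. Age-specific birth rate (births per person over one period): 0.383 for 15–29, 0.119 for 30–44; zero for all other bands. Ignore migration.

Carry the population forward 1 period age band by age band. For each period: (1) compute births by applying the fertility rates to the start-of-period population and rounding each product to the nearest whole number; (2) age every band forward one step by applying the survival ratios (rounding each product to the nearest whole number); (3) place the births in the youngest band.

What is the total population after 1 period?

After projecting period 1:
Births: 9800 * 0.383 = 3753, 21900 * 0.119 = 2606 → 6359
15–29: 4400 * 0.988 = 4347
30–44: 9800 * 0.963 = 9437
45–59: 21900 * 0.969 = 21221
60–74: 18600 * 0.975 = 18135
75+: 11500 * 0.936 + 12400 * 0.5 = 10764 + 6200 = 16964
Giving 6359 / 4347 / 9437 / 21221 / 18135 / 16964.
Total after period 1: 6359 + 4347 + 9437 + 21221 + 18135 + 16964 = 76463

76463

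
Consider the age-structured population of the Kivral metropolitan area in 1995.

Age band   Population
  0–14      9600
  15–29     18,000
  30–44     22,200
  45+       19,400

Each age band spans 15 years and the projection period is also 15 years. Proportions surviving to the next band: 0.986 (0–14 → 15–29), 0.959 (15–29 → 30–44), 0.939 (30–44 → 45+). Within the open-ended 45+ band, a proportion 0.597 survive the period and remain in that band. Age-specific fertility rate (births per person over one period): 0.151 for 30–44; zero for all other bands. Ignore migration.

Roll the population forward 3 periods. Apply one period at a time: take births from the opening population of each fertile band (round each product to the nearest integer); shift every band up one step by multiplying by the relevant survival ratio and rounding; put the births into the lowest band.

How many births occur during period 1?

Period 1.
Births: 22200 × 0.151 = 3352
15–29: 9600 × 0.986 = 9466
30–44: 18000 × 0.959 = 17262
45+: 22200 × 0.939 + 19400 × 0.597 = 20846 + 11582 = 32428
Giving 3352 / 9466 / 17262 / 32428.

3352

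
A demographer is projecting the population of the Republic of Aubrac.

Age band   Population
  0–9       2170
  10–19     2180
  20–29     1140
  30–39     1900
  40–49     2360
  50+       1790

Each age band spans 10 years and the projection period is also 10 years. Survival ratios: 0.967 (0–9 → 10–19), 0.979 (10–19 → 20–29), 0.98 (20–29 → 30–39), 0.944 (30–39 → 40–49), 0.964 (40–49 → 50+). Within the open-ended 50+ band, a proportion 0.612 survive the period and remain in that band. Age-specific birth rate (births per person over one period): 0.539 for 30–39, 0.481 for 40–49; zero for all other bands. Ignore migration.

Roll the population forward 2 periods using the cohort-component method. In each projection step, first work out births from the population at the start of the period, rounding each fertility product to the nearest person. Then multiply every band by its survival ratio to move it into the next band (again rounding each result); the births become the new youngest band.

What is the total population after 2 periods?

12543

[period 1]
Births: 1900 × 0.539 = 1024, 2360 × 0.481 = 1135 → total 2159
10–19: 2170 × 0.967 = 2098
20–29: 2180 × 0.979 = 2134
30–39: 1140 × 0.98 = 1117
40–49: 1900 × 0.944 = 1794
50+: 2360 × 0.964 + 1790 × 0.612 = 2275 + 1095 = 3370
Giving 2159 / 2098 / 2134 / 1117 / 1794 / 3370.
[period 2]
Births: 1117 × 0.539 = 602, 1794 × 0.481 = 863 → total 1465
10–19: 2159 × 0.967 = 2088
20–29: 2098 × 0.979 = 2054
30–39: 2134 × 0.98 = 2091
40–49: 1117 × 0.944 = 1054
50+: 1794 × 0.964 + 3370 × 0.612 = 1729 + 2062 = 3791
Giving 1465 / 2088 / 2054 / 2091 / 1054 / 3791.
Total after period 2: 1465 + 2088 + 2054 + 2091 + 1054 + 3791 = 12543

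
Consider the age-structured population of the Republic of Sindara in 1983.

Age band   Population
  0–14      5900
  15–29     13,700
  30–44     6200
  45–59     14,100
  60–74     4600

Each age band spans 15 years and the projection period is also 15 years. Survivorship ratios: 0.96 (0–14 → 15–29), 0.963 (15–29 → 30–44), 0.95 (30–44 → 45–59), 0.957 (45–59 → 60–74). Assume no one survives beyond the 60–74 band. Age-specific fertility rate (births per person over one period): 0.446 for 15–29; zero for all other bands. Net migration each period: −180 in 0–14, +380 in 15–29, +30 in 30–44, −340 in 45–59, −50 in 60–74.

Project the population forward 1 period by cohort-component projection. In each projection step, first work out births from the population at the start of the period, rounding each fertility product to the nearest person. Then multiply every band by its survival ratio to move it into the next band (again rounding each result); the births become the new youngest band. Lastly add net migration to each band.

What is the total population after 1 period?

44191

Call the bands 1 to 5, youngest first.
[period 1]
Births: 13700 × 0.446 = 6110
Band 2: 5900 × 0.96 = 5664
Band 3: 13700 × 0.963 = 13193
Band 4: 6200 × 0.95 = 5890
Band 5: 14100 × 0.957 = 13494
Net migration: Band 1 − 180 → 5930; Band 2 + 380 → 6044; Band 3 + 30 → 13223; Band 4 − 340 → 5550; Band 5 − 50 → 13444
End of period: [5930, 6044, 13223, 5550, 13444]
Total after period 1: 5930 + 6044 + 13223 + 5550 + 13444 = 44191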